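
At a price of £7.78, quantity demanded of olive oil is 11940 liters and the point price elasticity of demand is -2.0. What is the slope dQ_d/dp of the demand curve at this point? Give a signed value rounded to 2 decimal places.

Ed = (dQ_d/dp)·(p/Q_d) ⇒ dQ_d/dp = Ed·Q_d/p = (-2.0)·11940/7.78 = -3069.4087…

-3069.41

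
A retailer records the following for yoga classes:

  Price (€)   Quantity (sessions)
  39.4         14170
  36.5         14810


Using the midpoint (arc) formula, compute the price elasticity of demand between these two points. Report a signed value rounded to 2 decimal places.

%ΔQ = (14810 − 14170) / [(14170 + 14810)/2] = 640/14490 = 0.044168…
%ΔP = (36.5 − 39.4) / [(39.4 + 36.5)/2] = -2.9/37.95 = -0.076416…
Arc Ed = %ΔQ / %ΔP = (640/14490) / (-2.9/37.95) = -0.5779…

-0.58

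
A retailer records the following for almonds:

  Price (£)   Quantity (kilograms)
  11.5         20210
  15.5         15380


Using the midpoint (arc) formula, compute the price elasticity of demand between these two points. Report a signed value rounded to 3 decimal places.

-0.916

%ΔQ = (15380 − 20210) / [(20210 + 15380)/2] = -4830/17795 = -0.271424…
%ΔP = (15.5 − 11.5) / [(11.5 + 15.5)/2] = 4/13.5 = 0.296296…
Arc Ed = %ΔQ / %ΔP = (-4830/17795) / (4/13.5) = -0.91605…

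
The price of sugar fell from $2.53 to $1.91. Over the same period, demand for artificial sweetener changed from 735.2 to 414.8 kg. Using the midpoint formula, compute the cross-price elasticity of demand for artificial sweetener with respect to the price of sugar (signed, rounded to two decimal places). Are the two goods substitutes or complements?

2.00; substitutes

%ΔQ_{artificial sweetener} = (414.8 − 735.2)/avg = -320.4/575 = -0.557217…
%ΔP_{sugar} = (1.91 − 2.53)/avg = -0.62/2.22 = -0.279279…
E_cross = (-320.4/575) / (-0.62/2.22) = 1.9951…
E_cross > 0 ⇒ the goods are substitutes.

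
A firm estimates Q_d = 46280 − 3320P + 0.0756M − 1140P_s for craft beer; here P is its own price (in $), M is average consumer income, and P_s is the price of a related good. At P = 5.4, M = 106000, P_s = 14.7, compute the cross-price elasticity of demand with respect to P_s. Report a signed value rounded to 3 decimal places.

-0.855

At the given values, Q_d = 46280 − 3320(5.4) + 0.0756(106000) − 1140(14.7) = 19607.6.
∂Q_d/∂P_s = -1140.
E = (-1140) × (14.7/19607.6) = -0.85466…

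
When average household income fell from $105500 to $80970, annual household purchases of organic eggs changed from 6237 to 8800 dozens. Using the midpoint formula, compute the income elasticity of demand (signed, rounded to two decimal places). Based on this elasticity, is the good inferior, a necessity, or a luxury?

%ΔQ = (8800 − 6237)/[( 6237 + 8800)/2] = 2563/7518.5 = 0.340892…
%ΔIncome = (80970 − 105500)/[( 105500 + 80970)/2] = -24530/93235 = -0.263098…
E_income = (2563/7518.5) / (-24530/93235) = -1.2956…
E_income < 0 ⇒ inferior good.

-1.30; inferior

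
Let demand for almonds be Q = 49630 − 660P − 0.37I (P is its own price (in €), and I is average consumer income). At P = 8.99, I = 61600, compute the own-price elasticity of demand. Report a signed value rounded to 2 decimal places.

-0.28

At the given values, Q = 49630 − 660(8.99) − 0.37(61600) = 20904.6.
∂Q/∂P = −660.
E = (-660) × (8.99/20904.6) = -0.2838…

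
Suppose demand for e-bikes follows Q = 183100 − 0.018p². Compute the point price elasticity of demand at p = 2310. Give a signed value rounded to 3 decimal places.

-2.207

dQ/dp = −2·0.018·p = -83.16. At p = 2310, Q = 87050.2.
Ed = (dQ/dp)·(p/Q) = (-83.16) × (2310/87050.2) = -2.20676…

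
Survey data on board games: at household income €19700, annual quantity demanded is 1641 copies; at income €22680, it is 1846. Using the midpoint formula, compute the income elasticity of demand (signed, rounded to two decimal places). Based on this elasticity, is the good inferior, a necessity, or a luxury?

%ΔQ = (1846 − 1641)/[( 1641 + 1846)/2] = 205/1743.5 = 0.117579…
%ΔIncome = (22680 − 19700)/[( 19700 + 22680)/2] = 2980/21190 = 0.140632…
E_income = (205/1743.5) / (2980/21190) = 0.8360…
0 < E_income < 1 ⇒ normal good, necessity.

0.84; necessity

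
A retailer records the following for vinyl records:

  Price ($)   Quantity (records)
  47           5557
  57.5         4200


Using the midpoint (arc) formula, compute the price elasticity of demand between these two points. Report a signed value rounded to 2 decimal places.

-1.38

%ΔQ = (4200 − 5557) / [(5557 + 4200)/2] = -1357/4878.5 = -0.278159…
%ΔP = (57.5 − 47) / [(47 + 57.5)/2] = 10.5/52.25 = 0.200956…
Arc Ed = %ΔQ / %ΔP = (-1357/4878.5) / (10.5/52.25) = -1.3841…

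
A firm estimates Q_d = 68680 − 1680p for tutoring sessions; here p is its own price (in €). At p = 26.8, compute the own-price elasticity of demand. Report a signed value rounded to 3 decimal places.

At the given values, Q_d = 68680 − 1680(26.8) = 23656.
∂Q_d/∂p = −1680.
E = (-1680) × (26.8/23656) = -1.90328…

-1.903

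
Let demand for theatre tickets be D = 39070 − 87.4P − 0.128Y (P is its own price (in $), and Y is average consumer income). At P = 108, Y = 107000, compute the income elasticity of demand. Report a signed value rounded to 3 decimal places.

At the given values, D = 39070 − 87.4(108) − 0.128(107000) = 15934.8.
∂D/∂Y = -0.128.
E = (-0.128) × (107000/15934.8) = -0.85950…

-0.860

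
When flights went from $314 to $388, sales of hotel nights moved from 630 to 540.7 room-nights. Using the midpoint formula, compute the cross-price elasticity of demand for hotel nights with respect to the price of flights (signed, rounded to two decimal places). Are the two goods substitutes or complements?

-0.72; complements

%ΔQ_{hotel nights} = (540.7 − 630)/avg = -89.3/585.35 = -0.152558…
%ΔP_{flights} = (388 − 314)/avg = 74/351 = 0.210826…
E_cross = (-89.3/585.35) / (74/351) = -0.7236…
E_cross < 0 ⇒ the goods are complements.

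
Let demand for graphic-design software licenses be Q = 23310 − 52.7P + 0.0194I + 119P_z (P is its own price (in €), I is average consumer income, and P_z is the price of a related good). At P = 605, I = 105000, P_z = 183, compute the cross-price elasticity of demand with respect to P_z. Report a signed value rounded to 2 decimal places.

1.43

At the given values, Q = 23310 − 52.7(605) + 0.0194(105000) + 119(183) = 15240.5.
∂Q/∂P_z = 119.
E = (119) × (183/15240.5) = 1.4288…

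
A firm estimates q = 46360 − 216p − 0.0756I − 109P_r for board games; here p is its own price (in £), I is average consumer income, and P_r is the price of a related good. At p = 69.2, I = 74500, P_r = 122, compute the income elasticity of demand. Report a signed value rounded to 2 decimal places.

At the given values, q = 46360 − 216(69.2) − 0.0756(74500) − 109(122) = 12482.6.
∂q/∂I = -0.0756.
E = (-0.0756) × (74500/12482.6) = -0.4512…

-0.45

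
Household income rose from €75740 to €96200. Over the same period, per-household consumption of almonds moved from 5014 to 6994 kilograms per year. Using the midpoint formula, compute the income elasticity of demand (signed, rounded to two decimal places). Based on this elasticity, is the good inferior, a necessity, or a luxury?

%ΔQ = (6994 − 5014)/[( 5014 + 6994)/2] = 1980/6004 = 0.329780…
%ΔIncome = (96200 − 75740)/[( 75740 + 96200)/2] = 20460/85970 = 0.237989…
E_income = (1980/6004) / (20460/85970) = 1.3856…
E_income > 1 ⇒ normal good, luxury.

1.39; luxury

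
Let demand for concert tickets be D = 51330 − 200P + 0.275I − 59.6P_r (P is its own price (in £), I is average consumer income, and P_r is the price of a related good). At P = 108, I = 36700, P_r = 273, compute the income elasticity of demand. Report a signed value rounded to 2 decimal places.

At the given values, D = 51330 − 200(108) + 0.275(36700) − 59.6(273) = 23551.7.
∂D/∂I = 0.275.
E = (0.275) × (36700/23551.7) = 0.4285…

0.43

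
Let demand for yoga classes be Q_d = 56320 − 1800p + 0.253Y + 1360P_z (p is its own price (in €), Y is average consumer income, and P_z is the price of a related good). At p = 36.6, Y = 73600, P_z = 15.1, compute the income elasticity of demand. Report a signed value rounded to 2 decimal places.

0.63

At the given values, Q_d = 56320 − 1800(36.6) + 0.253(73600) + 1360(15.1) = 29596.8.
∂Q_d/∂Y = 0.253.
E = (0.253) × (73600/29596.8) = 0.6291…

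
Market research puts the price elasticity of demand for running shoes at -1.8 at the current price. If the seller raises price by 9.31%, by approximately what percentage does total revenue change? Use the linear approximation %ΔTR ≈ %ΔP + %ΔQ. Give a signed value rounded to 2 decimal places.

%ΔQ ≈ Ed × %ΔP = (-1.8) × (+9.31%) = -16.7580%
%ΔTR ≈ %ΔP + %ΔQ = (+9.31%) + (-16.7580%) = -7.4480%

-7.45%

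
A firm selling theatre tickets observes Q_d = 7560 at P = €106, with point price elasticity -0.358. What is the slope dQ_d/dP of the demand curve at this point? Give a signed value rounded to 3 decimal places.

Ed = (dQ_d/dP)·(P/Q_d) ⇒ dQ_d/dP = Ed·Q_d/P = (-0.358)·7560/106 = -25.53283…

-25.533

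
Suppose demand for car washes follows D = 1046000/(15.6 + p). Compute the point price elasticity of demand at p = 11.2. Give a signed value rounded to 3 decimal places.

-0.418

dD/dp = −1046000/(15.6 + p)² = -1456.34. At p = 11.2, D = 39029.9.
Ed = (dD/dp)·(p/D) = (-1456.34) × (11.2/39029.9) = -0.41791…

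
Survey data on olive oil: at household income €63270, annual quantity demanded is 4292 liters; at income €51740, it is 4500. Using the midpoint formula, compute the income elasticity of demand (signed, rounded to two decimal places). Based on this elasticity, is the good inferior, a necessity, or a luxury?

%ΔQ = (4500 − 4292)/[( 4292 + 4500)/2] = 208/4396 = 0.047315…
%ΔIncome = (51740 − 63270)/[( 63270 + 51740)/2] = -11530/57505 = -0.200504…
E_income = (208/4396) / (-11530/57505) = -0.2359…
E_income < 0 ⇒ inferior good.

-0.24; inferior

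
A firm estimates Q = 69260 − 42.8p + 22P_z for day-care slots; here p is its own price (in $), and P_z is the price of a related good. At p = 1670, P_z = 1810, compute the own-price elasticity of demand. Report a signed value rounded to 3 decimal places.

At the given values, Q = 69260 − 42.8(1670) + 22(1810) = 37604.
∂Q/∂p = −42.8.
E = (-42.8) × (1670/37604) = -1.90075…

-1.901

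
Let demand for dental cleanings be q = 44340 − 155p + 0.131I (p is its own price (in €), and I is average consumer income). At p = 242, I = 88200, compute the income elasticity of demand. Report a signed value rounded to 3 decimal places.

At the given values, q = 44340 − 155(242) + 0.131(88200) = 18384.2.
∂q/∂I = 0.131.
E = (0.131) × (88200/18384.2) = 0.62848…

0.628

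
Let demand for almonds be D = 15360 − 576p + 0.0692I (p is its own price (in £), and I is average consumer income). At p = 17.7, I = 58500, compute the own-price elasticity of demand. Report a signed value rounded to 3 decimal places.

At the given values, D = 15360 − 576(17.7) + 0.0692(58500) = 9213.
∂D/∂p = −576.
E = (-576) × (17.7/9213) = -1.10661…

-1.107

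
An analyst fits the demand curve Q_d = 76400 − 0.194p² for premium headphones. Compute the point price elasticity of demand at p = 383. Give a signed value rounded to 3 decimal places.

dQ_d/dp = −2·0.194·p = -148.604. At p = 383, Q_d = 47942.334.
Ed = (dQ_d/dp)·(p/Q_d) = (-148.604) × (383/47942.334) = -1.18716…

-1.187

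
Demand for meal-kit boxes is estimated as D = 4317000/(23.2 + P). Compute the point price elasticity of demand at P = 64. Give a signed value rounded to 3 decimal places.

-0.734

dD/dP = −4317000/(23.2 + P)² = -567.739. At P = 64, D = 49506.9.
Ed = (dD/dP)·(P/D) = (-567.739) × (64/49506.9) = -0.73394…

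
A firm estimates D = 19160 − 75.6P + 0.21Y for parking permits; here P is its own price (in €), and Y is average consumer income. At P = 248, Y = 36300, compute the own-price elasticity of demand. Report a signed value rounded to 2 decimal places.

-2.33

At the given values, D = 19160 − 75.6(248) + 0.21(36300) = 8034.2.
∂D/∂P = −75.6.
E = (-75.6) × (248/8034.2) = -2.3336…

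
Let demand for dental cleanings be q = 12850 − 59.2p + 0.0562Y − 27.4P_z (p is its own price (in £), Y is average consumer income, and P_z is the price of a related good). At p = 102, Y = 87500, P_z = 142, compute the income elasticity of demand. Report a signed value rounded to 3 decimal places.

At the given values, q = 12850 − 59.2(102) + 0.0562(87500) − 27.4(142) = 7838.3.
∂q/∂Y = 0.0562.
E = (0.0562) × (87500/7838.3) = 0.62736…

0.627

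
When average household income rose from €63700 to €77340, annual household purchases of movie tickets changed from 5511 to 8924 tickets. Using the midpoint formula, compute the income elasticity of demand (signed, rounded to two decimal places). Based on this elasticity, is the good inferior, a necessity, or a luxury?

%ΔQ = (8924 − 5511)/[( 5511 + 8924)/2] = 3413/7217.5 = 0.472878…
%ΔIncome = (77340 − 63700)/[( 63700 + 77340)/2] = 13640/70520 = 0.193420…
E_income = (3413/7217.5) / (13640/70520) = 2.4448…
E_income > 1 ⇒ normal good, luxury.

2.44; luxury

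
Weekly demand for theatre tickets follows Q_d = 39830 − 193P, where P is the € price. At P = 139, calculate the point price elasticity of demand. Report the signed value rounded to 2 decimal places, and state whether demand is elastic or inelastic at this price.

dQ_d/dP = −193. At P = 139, Q_d = 39830 − 193(139) = 13003.
Ed = (dQ_d/dP)·(P/Q_d) = −193 × (139/13003) = -2.0631…
|Ed| = 2.06 > 1, so demand is elastic.

-2.06; elastic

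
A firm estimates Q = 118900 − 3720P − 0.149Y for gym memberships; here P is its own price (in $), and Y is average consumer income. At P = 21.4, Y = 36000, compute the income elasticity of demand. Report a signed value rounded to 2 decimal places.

At the given values, Q = 118900 − 3720(21.4) − 0.149(36000) = 33928.
∂Q/∂Y = -0.149.
E = (-0.149) × (36000/33928) = -0.1580…

-0.16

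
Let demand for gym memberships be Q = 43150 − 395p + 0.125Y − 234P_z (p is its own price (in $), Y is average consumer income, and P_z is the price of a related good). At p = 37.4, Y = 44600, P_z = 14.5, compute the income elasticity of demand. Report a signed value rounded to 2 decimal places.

At the given values, Q = 43150 − 395(37.4) + 0.125(44600) − 234(14.5) = 30559.
∂Q/∂Y = 0.125.
E = (0.125) × (44600/30559) = 0.1824…

0.18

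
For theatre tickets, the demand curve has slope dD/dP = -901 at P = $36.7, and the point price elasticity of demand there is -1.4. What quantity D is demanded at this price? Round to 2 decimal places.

23619.07

Ed = (dD/dP)·(P/D) ⇒ D = (dD/dP)·P/Ed = (-901)·36.7/(-1.4) = 23619.0714…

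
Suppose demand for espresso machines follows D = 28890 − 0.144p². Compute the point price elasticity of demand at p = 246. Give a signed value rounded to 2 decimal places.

dD/dp = −2·0.144·p = -70.848. At p = 246, D = 20175.696.
Ed = (dD/dp)·(p/D) = (-70.848) × (246/20175.696) = -0.8638…

-0.86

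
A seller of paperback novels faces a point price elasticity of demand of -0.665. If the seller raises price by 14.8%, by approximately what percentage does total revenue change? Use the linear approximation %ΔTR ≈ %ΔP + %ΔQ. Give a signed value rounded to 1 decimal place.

%ΔQ ≈ Ed × %ΔP = (-0.665) × (+14.8%) = -9.8420%
%ΔTR ≈ %ΔP + %ΔQ = (+14.8%) + (-9.8420%) = +4.9580%

+5.0%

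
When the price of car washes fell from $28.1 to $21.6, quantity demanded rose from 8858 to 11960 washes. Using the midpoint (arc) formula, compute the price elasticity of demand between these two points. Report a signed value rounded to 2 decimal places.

-1.14

%ΔQ = (11960 − 8858) / [(8858 + 11960)/2] = 3102/10409 = 0.298011…
%ΔP = (21.6 − 28.1) / [(28.1 + 21.6)/2] = -6.5/24.85 = -0.261569…
Arc Ed = %ΔQ / %ΔP = (3102/10409) / (-6.5/24.85) = -1.1393…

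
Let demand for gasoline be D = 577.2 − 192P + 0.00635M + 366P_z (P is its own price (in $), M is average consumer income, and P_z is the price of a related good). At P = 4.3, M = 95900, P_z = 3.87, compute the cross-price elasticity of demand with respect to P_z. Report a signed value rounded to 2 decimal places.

0.80

At the given values, D = 577.2 − 192(4.3) + 0.00635(95900) + 366(3.87) = 1776.985.
∂D/∂P_z = 366.
E = (366) × (3.87/1776.985) = 0.7970…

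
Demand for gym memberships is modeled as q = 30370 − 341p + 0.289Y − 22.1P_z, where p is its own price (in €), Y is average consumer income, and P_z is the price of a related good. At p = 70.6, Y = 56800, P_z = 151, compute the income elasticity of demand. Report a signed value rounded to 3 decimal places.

At the given values, q = 30370 − 341(70.6) + 0.289(56800) − 22.1(151) = 19373.5.
∂q/∂Y = 0.289.
E = (0.289) × (56800/19373.5) = 0.84730…

0.847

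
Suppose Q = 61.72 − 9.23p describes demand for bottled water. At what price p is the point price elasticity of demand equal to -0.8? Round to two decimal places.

2.97

Ed = −9.23p/(61.72 − 9.23p). Set this equal to -0.8:
9.23p = 0.8·(61.72 − 9.23p) ⇒ 9.23p(1 + 0.8) = 0.8·61.72
p = 0.8·61.72 / (9.23·1.8) = 2.9719…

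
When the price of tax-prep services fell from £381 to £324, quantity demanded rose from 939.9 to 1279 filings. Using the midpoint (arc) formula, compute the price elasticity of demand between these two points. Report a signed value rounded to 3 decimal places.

-1.890

%ΔQ = (1279 − 939.9) / [(939.9 + 1279)/2] = 339.1/1109.45 = 0.305646…
%ΔP = (324 − 381) / [(381 + 324)/2] = -57/352.5 = -0.161702…
Arc Ed = %ΔQ / %ΔP = (339.1/1109.45) / (-57/352.5) = -1.89018…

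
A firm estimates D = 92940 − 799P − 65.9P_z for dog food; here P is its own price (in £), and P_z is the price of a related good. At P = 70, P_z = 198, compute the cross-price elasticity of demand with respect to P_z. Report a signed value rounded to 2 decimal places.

-0.54

At the given values, D = 92940 − 799(70) − 65.9(198) = 23961.8.
∂D/∂P_z = -65.9.
E = (-65.9) × (198/23961.8) = -0.5445…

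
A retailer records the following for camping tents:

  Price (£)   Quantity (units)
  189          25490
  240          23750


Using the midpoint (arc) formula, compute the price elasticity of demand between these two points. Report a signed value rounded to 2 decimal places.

-0.30

%ΔQ = (23750 − 25490) / [(25490 + 23750)/2] = -1740/24620 = -0.070674…
%ΔP = (240 − 189) / [(189 + 240)/2] = 51/214.5 = 0.237762…
Arc Ed = %ΔQ / %ΔP = (-1740/24620) / (51/214.5) = -0.2972…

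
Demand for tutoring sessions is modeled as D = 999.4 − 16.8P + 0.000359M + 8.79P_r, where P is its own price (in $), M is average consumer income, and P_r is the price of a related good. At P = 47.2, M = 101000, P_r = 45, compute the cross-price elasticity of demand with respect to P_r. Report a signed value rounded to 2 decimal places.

0.62

At the given values, D = 999.4 − 16.8(47.2) + 0.000359(101000) + 8.79(45) = 638.249.
∂D/∂P_r = 8.79.
E = (8.79) × (45/638.249) = 0.6197…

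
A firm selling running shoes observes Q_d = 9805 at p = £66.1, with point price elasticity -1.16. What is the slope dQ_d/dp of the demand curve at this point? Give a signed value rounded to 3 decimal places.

Ed = (dQ_d/dp)·(p/Q_d) ⇒ dQ_d/dp = Ed·Q_d/p = (-1.16)·9805/66.1 = -172.06959…

-172.070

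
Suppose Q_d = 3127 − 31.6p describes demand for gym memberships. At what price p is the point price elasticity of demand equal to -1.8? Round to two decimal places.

63.61

Ed = −31.6p/(3127 − 31.6p). Set this equal to -1.8:
31.6p = 1.8·(3127 − 31.6p) ⇒ 31.6p(1 + 1.8) = 1.8·3127
p = 1.8·3127 / (31.6·2.8) = 63.6143…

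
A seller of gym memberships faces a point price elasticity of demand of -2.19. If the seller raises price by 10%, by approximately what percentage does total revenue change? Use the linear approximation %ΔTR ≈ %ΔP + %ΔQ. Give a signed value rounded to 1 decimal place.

-11.9%

%ΔQ ≈ Ed × %ΔP = (-2.19) × (+10%) = -21.9000%
%ΔTR ≈ %ΔP + %ΔQ = (+10%) + (-21.9000%) = -11.9000%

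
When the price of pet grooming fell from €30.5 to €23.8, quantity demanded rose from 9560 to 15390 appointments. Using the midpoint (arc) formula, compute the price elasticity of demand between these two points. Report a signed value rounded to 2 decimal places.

%ΔQ = (15390 − 9560) / [(9560 + 15390)/2] = 5830/12475 = 0.467334…
%ΔP = (23.8 − 30.5) / [(30.5 + 23.8)/2] = -6.7/27.15 = -0.246777…
Arc Ed = %ΔQ / %ΔP = (5830/12475) / (-6.7/27.15) = -1.8937…

-1.89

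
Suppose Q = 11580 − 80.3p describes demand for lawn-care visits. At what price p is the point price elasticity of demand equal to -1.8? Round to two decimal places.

92.71

Ed = −80.3p/(11580 − 80.3p). Set this equal to -1.8:
80.3p = 1.8·(11580 − 80.3p) ⇒ 80.3p(1 + 1.8) = 1.8·11580
p = 1.8·11580 / (80.3·2.8) = 92.7059…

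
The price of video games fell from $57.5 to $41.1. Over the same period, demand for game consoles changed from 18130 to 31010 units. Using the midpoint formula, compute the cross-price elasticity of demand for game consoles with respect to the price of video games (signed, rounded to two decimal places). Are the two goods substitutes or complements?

-1.58; complements

%ΔQ_{game consoles} = (31010 − 18130)/avg = 12880/24570 = 0.524216…
%ΔP_{video games} = (41.1 − 57.5)/avg = -16.4/49.3 = -0.332657…
E_cross = (12880/24570) / (-16.4/49.3) = -1.5758…
E_cross < 0 ⇒ the goods are complements.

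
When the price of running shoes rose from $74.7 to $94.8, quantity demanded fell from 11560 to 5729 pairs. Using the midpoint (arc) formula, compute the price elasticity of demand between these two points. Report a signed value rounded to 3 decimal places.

%ΔQ = (5729 − 11560) / [(11560 + 5729)/2] = -5831/8644.5 = -0.674532…
%ΔP = (94.8 − 74.7) / [(74.7 + 94.8)/2] = 20.1/84.75 = 0.237168…
Arc Ed = %ΔQ / %ΔP = (-5831/8644.5) / (20.1/84.75) = -2.84411…

-2.844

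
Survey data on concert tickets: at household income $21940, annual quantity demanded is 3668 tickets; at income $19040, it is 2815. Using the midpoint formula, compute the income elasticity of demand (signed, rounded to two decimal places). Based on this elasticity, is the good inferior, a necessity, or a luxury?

%ΔQ = (2815 − 3668)/[( 3668 + 2815)/2] = -853/3241.5 = -0.263149…
%ΔIncome = (19040 − 21940)/[( 21940 + 19040)/2] = -2900/20490 = -0.141532…
E_income = (-853/3241.5) / (-2900/20490) = 1.8592…
E_income > 1 ⇒ normal good, luxury.

1.86; luxury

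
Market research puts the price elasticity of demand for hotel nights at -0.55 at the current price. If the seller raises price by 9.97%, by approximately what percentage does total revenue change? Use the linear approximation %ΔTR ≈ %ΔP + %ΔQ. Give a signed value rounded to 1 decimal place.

+4.5%

%ΔQ ≈ Ed × %ΔP = (-0.55) × (+9.97%) = -5.4835%
%ΔTR ≈ %ΔP + %ΔQ = (+9.97%) + (-5.4835%) = +4.4865%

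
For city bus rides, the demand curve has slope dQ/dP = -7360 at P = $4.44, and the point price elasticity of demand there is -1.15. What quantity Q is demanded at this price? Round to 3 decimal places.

28416.000

Ed = (dQ/dP)·(P/Q) ⇒ Q = (dQ/dP)·P/Ed = (-7360)·4.44/(-1.15) = 28416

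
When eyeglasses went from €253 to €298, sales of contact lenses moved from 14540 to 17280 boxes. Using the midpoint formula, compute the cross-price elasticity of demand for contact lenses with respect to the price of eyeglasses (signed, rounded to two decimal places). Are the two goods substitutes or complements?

1.05; substitutes

%ΔQ_{contact lenses} = (17280 − 14540)/avg = 2740/15910 = 0.172218…
%ΔP_{eyeglasses} = (298 − 253)/avg = 45/275.5 = 0.163339…
E_cross = (2740/15910) / (45/275.5) = 1.0543…
E_cross > 0 ⇒ the goods are substitutes.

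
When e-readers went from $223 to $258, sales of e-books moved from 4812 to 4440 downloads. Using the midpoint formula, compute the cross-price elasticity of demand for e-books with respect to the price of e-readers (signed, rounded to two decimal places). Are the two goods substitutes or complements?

%ΔQ_{e-books} = (4440 − 4812)/avg = -372/4626 = -0.080415…
%ΔP_{e-readers} = (258 − 223)/avg = 35/240.5 = 0.145530…
E_cross = (-372/4626) / (35/240.5) = -0.5525…
E_cross < 0 ⇒ the goods are complements.

-0.55; complements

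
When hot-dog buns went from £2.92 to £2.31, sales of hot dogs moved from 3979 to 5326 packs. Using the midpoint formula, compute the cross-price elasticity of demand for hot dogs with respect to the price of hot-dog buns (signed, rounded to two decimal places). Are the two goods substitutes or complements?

%ΔQ_{hot dogs} = (5326 − 3979)/avg = 1347/4652.5 = 0.289521…
%ΔP_{hot-dog buns} = (2.31 − 2.92)/avg = -0.61/2.615 = -0.233269…
E_cross = (1347/4652.5) / (-0.61/2.615) = -1.2411…
E_cross < 0 ⇒ the goods are complements.

-1.24; complements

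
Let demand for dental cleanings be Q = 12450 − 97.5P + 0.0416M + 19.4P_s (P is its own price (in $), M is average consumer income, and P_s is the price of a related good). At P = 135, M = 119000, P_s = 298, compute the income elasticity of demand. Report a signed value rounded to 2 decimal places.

At the given values, Q = 12450 − 97.5(135) + 0.0416(119000) + 19.4(298) = 10019.1.
∂Q/∂M = 0.0416.
E = (0.0416) × (119000/10019.1) = 0.4940…

0.49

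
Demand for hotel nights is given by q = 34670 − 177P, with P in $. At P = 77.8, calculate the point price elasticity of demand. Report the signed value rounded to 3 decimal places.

-0.659

dq/dP = −177. At P = 77.8, q = 34670 − 177(77.8) = 20899.4.
Ed = (dq/dP)·(P/q) = −177 × (77.8/20899.4) = -0.65889…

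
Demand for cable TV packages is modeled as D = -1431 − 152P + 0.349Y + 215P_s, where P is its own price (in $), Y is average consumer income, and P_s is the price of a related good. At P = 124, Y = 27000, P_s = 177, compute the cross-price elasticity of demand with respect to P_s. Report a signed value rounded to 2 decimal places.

1.40

At the given values, D = -1431 − 152(124) + 0.349(27000) + 215(177) = 27199.
∂D/∂P_s = 215.
E = (215) × (177/27199) = 1.3991…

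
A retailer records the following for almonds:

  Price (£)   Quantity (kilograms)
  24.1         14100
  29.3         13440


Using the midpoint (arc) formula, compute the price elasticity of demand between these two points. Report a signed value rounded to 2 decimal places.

%ΔQ = (13440 − 14100) / [(14100 + 13440)/2] = -660/13770 = -0.047930…
%ΔP = (29.3 − 24.1) / [(24.1 + 29.3)/2] = 5.2/26.7 = 0.194756…
Arc Ed = %ΔQ / %ΔP = (-660/13770) / (5.2/26.7) = -0.2461…

-0.25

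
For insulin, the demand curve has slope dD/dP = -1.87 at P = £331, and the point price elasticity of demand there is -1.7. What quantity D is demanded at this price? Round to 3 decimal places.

Ed = (dD/dP)·(P/D) ⇒ D = (dD/dP)·P/Ed = (-1.87)·331/(-1.7) = 364.1

364.100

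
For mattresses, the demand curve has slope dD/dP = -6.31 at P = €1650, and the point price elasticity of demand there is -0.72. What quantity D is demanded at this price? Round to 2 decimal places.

14460.42

Ed = (dD/dP)·(P/D) ⇒ D = (dD/dP)·P/Ed = (-6.31)·1650/(-0.72) = 14460.4166…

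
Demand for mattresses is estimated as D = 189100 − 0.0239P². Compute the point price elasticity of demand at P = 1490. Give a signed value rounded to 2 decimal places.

-0.78

dD/dP = −2·0.0239·P = -71.222. At P = 1490, D = 136039.61.
Ed = (dD/dP)·(P/D) = (-71.222) × (1490/136039.61) = -0.7800…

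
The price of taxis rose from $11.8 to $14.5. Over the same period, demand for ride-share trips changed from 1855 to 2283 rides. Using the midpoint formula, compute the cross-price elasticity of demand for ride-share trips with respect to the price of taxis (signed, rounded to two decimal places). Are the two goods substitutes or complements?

%ΔQ_{ride-share trips} = (2283 − 1855)/avg = 428/2069 = 0.206863…
%ΔP_{taxis} = (14.5 − 11.8)/avg = 2.7/13.15 = 0.205323…
E_cross = (428/2069) / (2.7/13.15) = 1.0075…
E_cross > 0 ⇒ the goods are substitutes.

1.01; substitutes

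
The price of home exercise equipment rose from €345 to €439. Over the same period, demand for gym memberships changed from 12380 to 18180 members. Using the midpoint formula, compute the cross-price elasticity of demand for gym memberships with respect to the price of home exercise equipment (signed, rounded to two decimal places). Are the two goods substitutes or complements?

1.58; substitutes

%ΔQ_{gym memberships} = (18180 − 12380)/avg = 5800/15280 = 0.379581…
%ΔP_{home exercise equipment} = (439 − 345)/avg = 94/392 = 0.239795…
E_cross = (5800/15280) / (94/392) = 1.5829…
E_cross > 0 ⇒ the goods are substitutes.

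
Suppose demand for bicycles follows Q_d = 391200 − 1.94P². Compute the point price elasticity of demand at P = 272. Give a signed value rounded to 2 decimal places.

dQ_d/dP = −2·1.94·P = -1055.36. At P = 272, Q_d = 247671.04.
Ed = (dQ_d/dP)·(P/Q_d) = (-1055.36) × (272/247671.04) = -1.1590…

-1.16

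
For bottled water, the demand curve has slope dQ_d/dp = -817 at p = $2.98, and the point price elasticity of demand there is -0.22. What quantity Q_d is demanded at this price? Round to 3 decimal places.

Ed = (dQ_d/dp)·(p/Q_d) ⇒ Q_d = (dQ_d/dp)·p/Ed = (-817)·2.98/(-0.22) = 11066.63636…

11066.636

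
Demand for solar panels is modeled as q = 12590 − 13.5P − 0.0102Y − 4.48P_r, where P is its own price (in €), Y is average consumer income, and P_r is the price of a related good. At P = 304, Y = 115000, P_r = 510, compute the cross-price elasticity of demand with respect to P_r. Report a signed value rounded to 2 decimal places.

-0.45

At the given values, q = 12590 − 13.5(304) − 0.0102(115000) − 4.48(510) = 5028.2.
∂q/∂P_r = -4.48.
E = (-4.48) × (510/5028.2) = -0.4543…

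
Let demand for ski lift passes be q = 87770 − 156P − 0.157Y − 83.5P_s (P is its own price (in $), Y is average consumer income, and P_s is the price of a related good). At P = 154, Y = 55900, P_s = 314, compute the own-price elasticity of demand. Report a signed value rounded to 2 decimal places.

-0.84

At the given values, q = 87770 − 156(154) − 0.157(55900) − 83.5(314) = 28750.7.
∂q/∂P = −156.
E = (-156) × (154/28750.7) = -0.8355…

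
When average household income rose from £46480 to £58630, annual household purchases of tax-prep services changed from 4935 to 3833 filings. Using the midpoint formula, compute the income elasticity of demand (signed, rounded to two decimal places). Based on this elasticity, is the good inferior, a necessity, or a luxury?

-1.09; inferior

%ΔQ = (3833 − 4935)/[( 4935 + 3833)/2] = -1102/4384 = -0.251368…
%ΔIncome = (58630 − 46480)/[( 46480 + 58630)/2] = 12150/52555 = 0.231186…
E_income = (-1102/4384) / (12150/52555) = -1.0872…
E_income < 0 ⇒ inferior good.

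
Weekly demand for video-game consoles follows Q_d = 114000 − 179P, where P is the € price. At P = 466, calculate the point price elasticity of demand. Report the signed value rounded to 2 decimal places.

-2.73

dQ_d/dP = −179. At P = 466, Q_d = 114000 − 179(466) = 30586.
Ed = (dQ_d/dP)·(P/Q_d) = −179 × (466/30586) = -2.7271…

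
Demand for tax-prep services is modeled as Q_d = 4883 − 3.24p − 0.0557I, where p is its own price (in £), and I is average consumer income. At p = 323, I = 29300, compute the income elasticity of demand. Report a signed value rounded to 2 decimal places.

-0.74

At the given values, Q_d = 4883 − 3.24(323) − 0.0557(29300) = 2204.47.
∂Q_d/∂I = -0.0557.
E = (-0.0557) × (29300/2204.47) = -0.7403…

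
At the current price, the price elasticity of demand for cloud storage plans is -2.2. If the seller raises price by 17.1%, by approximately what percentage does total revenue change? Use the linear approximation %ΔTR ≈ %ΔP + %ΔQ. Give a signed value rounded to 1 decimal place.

%ΔQ ≈ Ed × %ΔP = (-2.2) × (+17.1%) = -37.6200%
%ΔTR ≈ %ΔP + %ΔQ = (+17.1%) + (-37.6200%) = -20.5200%

-20.5%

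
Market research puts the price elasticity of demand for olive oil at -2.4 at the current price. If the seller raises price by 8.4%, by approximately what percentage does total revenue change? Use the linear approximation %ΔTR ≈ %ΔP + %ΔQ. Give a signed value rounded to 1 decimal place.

-11.8%

%ΔQ ≈ Ed × %ΔP = (-2.4) × (+8.4%) = -20.1600%
%ΔTR ≈ %ΔP + %ΔQ = (+8.4%) + (-20.1600%) = -11.7600%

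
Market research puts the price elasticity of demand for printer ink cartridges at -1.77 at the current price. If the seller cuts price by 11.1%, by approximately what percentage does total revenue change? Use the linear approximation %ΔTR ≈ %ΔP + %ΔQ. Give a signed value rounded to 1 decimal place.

%ΔQ ≈ Ed × %ΔP = (-1.77) × (-11.1%) = +19.6470%
%ΔTR ≈ %ΔP + %ΔQ = (-11.1%) + (+19.6470%) = +8.5470%

+8.5%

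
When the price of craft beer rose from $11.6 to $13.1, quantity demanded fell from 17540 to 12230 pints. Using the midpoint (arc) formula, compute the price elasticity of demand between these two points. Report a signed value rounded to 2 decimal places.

%ΔQ = (12230 − 17540) / [(17540 + 12230)/2] = -5310/14885 = -0.356734…
%ΔP = (13.1 − 11.6) / [(11.6 + 13.1)/2] = 1.5/12.35 = 0.121457…
Arc Ed = %ΔQ / %ΔP = (-5310/14885) / (1.5/12.35) = -2.9371…

-2.94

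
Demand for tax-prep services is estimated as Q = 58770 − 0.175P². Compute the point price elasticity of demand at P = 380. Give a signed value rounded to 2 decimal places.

dQ/dP = −2·0.175·P = -133. At P = 380, Q = 33500.
Ed = (dQ/dP)·(P/Q) = (-133) × (380/33500) = -1.5086…

-1.51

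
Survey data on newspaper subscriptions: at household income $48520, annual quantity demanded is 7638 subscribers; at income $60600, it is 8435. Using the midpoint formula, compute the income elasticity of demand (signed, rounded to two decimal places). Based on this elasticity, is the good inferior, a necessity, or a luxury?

0.45; necessity

%ΔQ = (8435 − 7638)/[( 7638 + 8435)/2] = 797/8036.5 = 0.099172…
%ΔIncome = (60600 − 48520)/[( 48520 + 60600)/2] = 12080/54560 = 0.221407…
E_income = (797/8036.5) / (12080/54560) = 0.4479…
0 < E_income < 1 ⇒ normal good, necessity.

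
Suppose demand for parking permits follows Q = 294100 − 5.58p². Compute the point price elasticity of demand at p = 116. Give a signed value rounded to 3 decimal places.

-0.686

dQ/dp = −2·5.58·p = -1294.56. At p = 116, Q = 219015.52.
Ed = (dQ/dp)·(p/Q) = (-1294.56) × (116/219015.52) = -0.68565…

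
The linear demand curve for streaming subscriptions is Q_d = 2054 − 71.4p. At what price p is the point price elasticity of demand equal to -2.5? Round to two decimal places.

Ed = −71.4p/(2054 − 71.4p). Set this equal to -2.5:
71.4p = 2.5·(2054 − 71.4p) ⇒ 71.4p(1 + 2.5) = 2.5·2054
p = 2.5·2054 / (71.4·3.5) = 20.5482…

20.55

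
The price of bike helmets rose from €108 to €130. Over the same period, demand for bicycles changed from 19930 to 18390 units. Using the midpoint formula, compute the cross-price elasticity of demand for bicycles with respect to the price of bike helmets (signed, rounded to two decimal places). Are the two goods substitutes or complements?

-0.43; complements

%ΔQ_{bicycles} = (18390 − 19930)/avg = -1540/19160 = -0.080375…
%ΔP_{bike helmets} = (130 − 108)/avg = 22/119 = 0.184873…
E_cross = (-1540/19160) / (22/119) = -0.4347…
E_cross < 0 ⇒ the goods are complements.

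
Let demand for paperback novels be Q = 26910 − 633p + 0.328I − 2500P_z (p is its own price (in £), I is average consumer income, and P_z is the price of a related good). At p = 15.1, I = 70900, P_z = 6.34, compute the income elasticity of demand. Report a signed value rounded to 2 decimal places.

0.94

At the given values, Q = 26910 − 633(15.1) + 0.328(70900) − 2500(6.34) = 24756.9.
∂Q/∂I = 0.328.
E = (0.328) × (70900/24756.9) = 0.9393…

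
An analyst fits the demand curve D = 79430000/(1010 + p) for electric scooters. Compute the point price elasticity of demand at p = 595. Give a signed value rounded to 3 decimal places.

dD/dp = −79430000/(1010 + p)² = -30.8343. At p = 595, D = 49489.1.
Ed = (dD/dp)·(p/D) = (-30.8343) × (595/49489.1) = -0.37071…

-0.371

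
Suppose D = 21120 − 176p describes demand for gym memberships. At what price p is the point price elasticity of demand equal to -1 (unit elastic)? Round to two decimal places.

60.00

Ed = −176p/(21120 − 176p). Set this equal to -1:
176p = 1·(21120 − 176p) ⇒ 176p(1 + 1) = 1·21120
p = 1·21120 / (176·2) = 60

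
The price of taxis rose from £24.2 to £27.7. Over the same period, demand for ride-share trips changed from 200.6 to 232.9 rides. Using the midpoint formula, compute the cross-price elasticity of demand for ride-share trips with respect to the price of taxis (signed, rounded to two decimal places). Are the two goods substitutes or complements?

1.10; substitutes

%ΔQ_{ride-share trips} = (232.9 − 200.6)/avg = 32.3/216.75 = 0.149019…
%ΔP_{taxis} = (27.7 − 24.2)/avg = 3.5/25.95 = 0.134874…
E_cross = (32.3/216.75) / (3.5/25.95) = 1.1048…
E_cross > 0 ⇒ the goods are substitutes.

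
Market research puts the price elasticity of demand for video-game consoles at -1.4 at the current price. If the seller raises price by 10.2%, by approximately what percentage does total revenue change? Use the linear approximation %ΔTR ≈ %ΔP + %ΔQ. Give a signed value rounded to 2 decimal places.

%ΔQ ≈ Ed × %ΔP = (-1.4) × (+10.2%) = -14.2800%
%ΔTR ≈ %ΔP + %ΔQ = (+10.2%) + (-14.2800%) = -4.0800%

-4.08%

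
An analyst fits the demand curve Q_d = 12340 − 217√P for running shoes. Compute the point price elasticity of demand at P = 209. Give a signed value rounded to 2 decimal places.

dQ_d/dP = −217/(2√P) = -7.5051. At P = 209, Q_d = 9202.87.
Ed = (dQ_d/dP)·(P/Q_d) = (-7.5051) × (209/9202.87) = -0.1704…

-0.17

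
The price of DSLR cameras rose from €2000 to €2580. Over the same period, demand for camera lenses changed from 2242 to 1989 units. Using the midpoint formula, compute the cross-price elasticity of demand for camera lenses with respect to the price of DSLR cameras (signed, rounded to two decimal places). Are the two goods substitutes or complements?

-0.47; complements

%ΔQ_{camera lenses} = (1989 − 2242)/avg = -253/2115.5 = -0.119593…
%ΔP_{DSLR cameras} = (2580 − 2000)/avg = 580/2290 = 0.253275…
E_cross = (-253/2115.5) / (580/2290) = -0.4721…
E_cross < 0 ⇒ the goods are complements.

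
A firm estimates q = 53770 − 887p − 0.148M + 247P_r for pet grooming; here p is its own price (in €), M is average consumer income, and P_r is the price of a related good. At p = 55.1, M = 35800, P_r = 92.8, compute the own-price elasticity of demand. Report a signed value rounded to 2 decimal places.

-2.17

At the given values, q = 53770 − 887(55.1) − 0.148(35800) + 247(92.8) = 22519.5.
∂q/∂p = −887.
E = (-887) × (55.1/22519.5) = -2.1702…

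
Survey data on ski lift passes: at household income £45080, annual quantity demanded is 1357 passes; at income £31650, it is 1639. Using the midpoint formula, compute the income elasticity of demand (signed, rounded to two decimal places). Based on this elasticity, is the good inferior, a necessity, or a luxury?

%ΔQ = (1639 − 1357)/[( 1357 + 1639)/2] = 282/1498 = 0.188251…
%ΔIncome = (31650 − 45080)/[( 45080 + 31650)/2] = -13430/38365 = -0.350058…
E_income = (282/1498) / (-13430/38365) = -0.5377…
E_income < 0 ⇒ inferior good.

-0.54; inferior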